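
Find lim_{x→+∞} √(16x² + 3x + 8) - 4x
As x → +∞: multiply by the conjugate to get (3x+8)/(√(16x²+3x+8)+4x); the denominator ~ 8x, so the limit is 3/8.
Limit = 3/8.

Final answer: 3/8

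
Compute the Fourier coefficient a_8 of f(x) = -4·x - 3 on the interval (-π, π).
a_8 = (1/π) ∫_{-π}^{π} f(x)·cos(8x) dx.
Evaluate the integral (use parity and integration by parts as needed): a_8 = 0.

Final answer: 0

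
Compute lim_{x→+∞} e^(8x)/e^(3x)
This is an ∞/∞ indeterminate form as x → +∞.
Rewrite e^(8x)/e^(3x) = e^((8−3)x) = e^(5x); the exponent coefficient is 5 > 0 so e^(5x) → ∞.
Limit = ∞.

Final answer: ∞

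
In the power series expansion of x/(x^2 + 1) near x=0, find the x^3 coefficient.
Expand to order 3: x/(x^2 + 1) = -x^3 + x + O(x^4).
The coefficient of x^3 is -1.

Final answer: -1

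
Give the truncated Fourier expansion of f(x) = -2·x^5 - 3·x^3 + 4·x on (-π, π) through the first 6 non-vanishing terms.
(-436 - 4·π^4 + 74·π^2)·sin(x) + (-7·π^2 + 13/2 + 2·π^4)·sin(2·x) + (-4·π^4/3 + 164/81 + 26·π^2/27)·sin(3·x) + (-67/32 + π^2/4 + π^4)·sin(4·x) + (-4·π^4/5 - 14·π^2/25 + 1084/625)·sin(5·x) + (-233/162 + 17·π^2/27 + 2·π^4/3)·sin(6·x)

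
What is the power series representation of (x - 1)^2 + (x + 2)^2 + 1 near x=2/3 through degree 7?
74/9 + 14·(x - 2/3)/3 + 2·(x - 2/3)^2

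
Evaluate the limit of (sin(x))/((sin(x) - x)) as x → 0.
Both numerator and denominator → 0 as x → 0; this is a 0/0 indeterminate form.
Expand each to leading order near x = 0: numerator ~ x, denominator ~ -x^3/6.
The limit of the ratio is -∞.

Final answer: -∞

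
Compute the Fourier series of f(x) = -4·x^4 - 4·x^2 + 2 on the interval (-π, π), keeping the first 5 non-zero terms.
(-176 + 32·π^2)·cos(x) + (8 - 8·π^2)·cos(2·x) + (-16/27 + 32·π^2/9)·cos(3·x) + (-2·π^2 - 1/4)·cos(4·x) - 4·π^4/5 - 4·π^2/3 + 2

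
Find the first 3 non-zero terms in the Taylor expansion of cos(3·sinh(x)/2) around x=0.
-21·x^4/128 - 9·x^2/8 + 1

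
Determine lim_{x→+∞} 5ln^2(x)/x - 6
The quotient is an ∞/∞ indeterminate form as x → +∞.
The polynomial denominator x dominates the logarithmic numerator (any positive power of x ≫ ln^2(x) as x → ∞), so the quotient → 0.
Adding the constant: 0 - 6 = -6. Limit = -6.

Final answer: -6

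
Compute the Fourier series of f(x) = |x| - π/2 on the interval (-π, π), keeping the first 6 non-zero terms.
-4·cos(x)/π - 4·cos(3·x)/(9·π) - 4·cos(5·x)/(25·π) - 4·cos(7·x)/(49·π) - 4·cos(9·x)/(81·π) - 4·cos(11·x)/(121·π)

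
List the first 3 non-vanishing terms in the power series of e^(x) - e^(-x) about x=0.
x^5/60 + x^3/3 + 2·x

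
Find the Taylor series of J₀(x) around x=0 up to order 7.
-x^6/2304 + x^4/64 - x^2/4 + 1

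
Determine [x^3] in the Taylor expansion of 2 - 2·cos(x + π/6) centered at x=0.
Expand to order 3: 2 - 2·cos(x + π/6) = -x^3/6 + √(3)·x^2/2 + x - √(3) + 2 + O(x^4).
The coefficient of x^3 is -1/6.

Final answer: -1/6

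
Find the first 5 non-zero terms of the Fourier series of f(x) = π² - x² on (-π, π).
4·cos(x) - cos(2·x) + 4·cos(3·x)/9 - cos(4·x)/4 + 2·π^2/3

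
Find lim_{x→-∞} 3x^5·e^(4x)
This is a 0·∞ indeterminate form at x → -∞.
Rewrite the product as 3x^5 / e^(-4x) (an ∞/∞ form) and apply L'Hôpital, or use the standard hierarchy e^(4|x|) ≫ |x^5| as x → -∞.
The indeterminate product → 0, so the limit = 0.

Final answer: 0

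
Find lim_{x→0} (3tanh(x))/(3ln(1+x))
Both numerator and denominator → 0 as x → 0; this is a 0/0 indeterminate form.
Expand each to leading order near x = 0: numerator ~ 3·x, denominator ~ 3·x.
The limit of the ratio is 1.

Final answer: 1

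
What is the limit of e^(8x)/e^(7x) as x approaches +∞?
This is an ∞/∞ indeterminate form as x → +∞.
Rewrite e^(8x)/e^(7x) = e^((8−7)x) = e^(x); the exponent coefficient is 1 > 0 so e^(x) → ∞.
Limit = ∞.

Final answer: ∞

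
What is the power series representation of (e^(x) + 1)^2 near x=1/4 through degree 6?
1 + e^(1/2) + 2·e^(1/4) + (2·e^(1/4) + 2·e^(1/2))·(x - 1/4) + (e^(1/4) + 2·e^(5/4) + 5·e^(1/2) + 7·e + 9·e^(3/4))·(x - 1/4)^2/(1 + e^(3/4) + 3·e^(1/4) + 3·e^(1/2)) + (e^(1/4) + 7·e^(1/2) + 4·e^(5/4) + 15·e^(3/4) + 13·e)·(x - 1/4)^3/(3 + 3·e^(3/4) + 9·e^(1/4) + 9·e^(1/2)) + (e^(1/4) + 11·e^(1/2) + 8·e^(5/4) + 27·e^(3/4) + 25·e)·(x - 1/4)^4/(12 + 12·e^(3/4) + 36·e^(1/4) + 36·e^(1/2)) + (e^(1/4) + 19·e^(1/2) + 16·e^(5/4) + 51·e^(3/4) + 49·e)·(x - 1/4)^5/(60 + 60·e^(3/4) + 180·e^(1/4) + 180·e^(1/2)) + (e^(1/4) + 35·e^(1/2) + 32·e^(5/4) + 99·e^(3/4) + 97·e)·(x - 1/4)^6/(360 + 360·e^(3/4) + 1080·e^(1/4) + 1080·e^(1/2))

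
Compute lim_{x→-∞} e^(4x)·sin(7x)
Evaluate the dominant behaviour as x → -∞; each term tends to a finite value or vanishes.
Limit = 0.

Final answer: 0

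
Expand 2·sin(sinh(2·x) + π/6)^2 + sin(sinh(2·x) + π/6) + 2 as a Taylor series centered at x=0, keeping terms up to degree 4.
-x^4 - 4·√(3)·x^3 + 3·x^2 + 3·√(3)·x + 3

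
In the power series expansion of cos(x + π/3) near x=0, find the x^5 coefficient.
Expand to order 5: cos(x + π/3) = -√(3)·x^5/240 + x^4/48 + √(3)·x^3/12 - x^2/4 - √(3)·x/2 + 1/2 + O(x^6).
The coefficient of x^5 is -√(3)/240.

Final answer: -√(3)/240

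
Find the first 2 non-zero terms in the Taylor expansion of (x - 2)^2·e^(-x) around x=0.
4 - 8·x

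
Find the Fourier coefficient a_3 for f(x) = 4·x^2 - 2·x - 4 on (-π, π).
a_3 = (1/π) ∫_{-π}^{π} f(x)·cos(3x) dx.
Evaluate the integral (use parity and integration by parts as needed): a_3 = -16/9.

Final answer: -16/9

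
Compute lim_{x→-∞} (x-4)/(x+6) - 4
Evaluate the dominant behaviour as x → -∞; each term tends to a finite value or vanishes.
Limit = -3.

Final answer: -3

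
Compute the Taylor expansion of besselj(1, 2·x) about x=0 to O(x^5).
-x^3/2 + x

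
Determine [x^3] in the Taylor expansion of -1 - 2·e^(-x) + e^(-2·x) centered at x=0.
Expand to order 3: -1 - 2·e^(-x) + e^(-2·x) = -x^3 + x^2 - 2 + O(x^4).
The coefficient of x^3 is -1.

Final answer: -1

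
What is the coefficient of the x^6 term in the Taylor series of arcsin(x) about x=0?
Expand to order 6: arcsin(x) = 3·x^5/40 + x^3/6 + x + O(x^7).
The coefficient of x^6 is 0.

Final answer: 0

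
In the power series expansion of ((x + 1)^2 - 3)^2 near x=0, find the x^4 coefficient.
Expand to order 4: ((x + 1)^2 - 3)^2 = x^4 + 4·x^3 - 8·x + 4 + O(x^5).
The coefficient of x^4 is 1.

Final answer: 1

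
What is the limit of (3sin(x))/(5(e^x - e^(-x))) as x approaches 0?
Both numerator and denominator → 0 as x → 0; this is a 0/0 indeterminate form.
Expand each to leading order near x = 0: numerator ~ 3·x, denominator ~ 10·x.
The limit of the ratio is 3/10.

Final answer: 3/10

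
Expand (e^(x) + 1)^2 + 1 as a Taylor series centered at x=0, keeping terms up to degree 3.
5·x^3/3 + 3·x^2 + 4·x + 5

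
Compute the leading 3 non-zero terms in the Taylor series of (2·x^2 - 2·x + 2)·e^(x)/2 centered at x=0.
2·x^3/3 + x^2/2 + 1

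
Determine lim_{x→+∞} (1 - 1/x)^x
As x → +∞: this is the defining limit (1 - 1/x)^x → e^(-1).
Limit = e^(-1).

Final answer: e^(-1)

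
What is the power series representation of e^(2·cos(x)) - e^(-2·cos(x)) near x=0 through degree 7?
x^6·(-91·e^(2)/360 - 31·e^(-2)/360) + x^4·(-5·e^(-2)/12 + 7·e^(2)/12) + x^2·(-e^(2) - e^(-2)) - e^(-2) + e^(2)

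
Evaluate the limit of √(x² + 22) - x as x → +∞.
This is an ∞ − ∞ indeterminate form.
Multiply and divide by the conjugate √(x²+22) + x; the x² terms cancel, leaving 22/(√(x²+22)+x) → 0.
Limit = 0.

Final answer: 0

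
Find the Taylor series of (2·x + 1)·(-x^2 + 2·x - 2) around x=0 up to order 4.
-2·x^3 + 3·x^2 - 2·x - 2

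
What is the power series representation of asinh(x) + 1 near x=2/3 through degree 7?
asinh(2/3) + 1 + 3·√(13)·(x - 2/3)/13 - 9·√(13)·(x - 2/3)^2/169 - 9·√(13)·(x - 2/3)^3/4394 + 1539·√(13)·(x - 2/3)^4/114244 - 119799·√(13)·(x - 2/3)^5/14851720 + 23571·√(13)·(x - 2/3)^6/38614472 + 20249433·√(13)·(x - 2/3)^7/7027833904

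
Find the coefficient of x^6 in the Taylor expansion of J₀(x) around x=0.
Expand to order 6: J₀(x) = -x^6/2304 + x^4/64 - x^2/4 + 1 + O(x^7).
The coefficient of x^6 is -1/2304.

Final answer: -1/2304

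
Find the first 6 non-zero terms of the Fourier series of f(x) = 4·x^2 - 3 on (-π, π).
-16·cos(x) + 4·cos(2·x) - 16·cos(3·x)/9 + cos(4·x) - 16·cos(5·x)/25 - 3 + 4·π^2/3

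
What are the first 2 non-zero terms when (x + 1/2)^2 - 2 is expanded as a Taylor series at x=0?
x - 7/4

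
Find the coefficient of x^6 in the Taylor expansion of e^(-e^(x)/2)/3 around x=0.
-5·e^(-1/2)/27648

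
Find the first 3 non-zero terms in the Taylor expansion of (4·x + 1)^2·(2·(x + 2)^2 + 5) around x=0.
274·x^2 + 112·x + 13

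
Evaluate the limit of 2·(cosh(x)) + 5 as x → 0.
Direct substitution at x = 0 gives 7.

Final answer: 7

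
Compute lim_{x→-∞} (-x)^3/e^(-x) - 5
The quotient is an ∞/∞ indeterminate form as x → -∞.
Compare growth rates of the dominant terms (exponentials ≫ polynomials ≫ logarithms), or apply L'Hôpital's rule; the quotient → 0.
Adding the constant: 0 - 5 = -5. Limit = -5.

Final answer: -5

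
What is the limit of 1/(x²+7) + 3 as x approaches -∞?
Evaluate the dominant behaviour as x → -∞; each term tends to a finite value or vanishes.
Limit = 3.

Final answer: 3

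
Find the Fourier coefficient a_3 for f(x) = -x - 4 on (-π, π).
a_3 = (1/π) ∫_{-π}^{π} f(x)·cos(3x) dx.
Evaluate the integral (use parity and integration by parts as needed): a_3 = 0.

Final answer: 0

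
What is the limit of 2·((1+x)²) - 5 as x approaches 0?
Direct substitution at x = 0 gives -3.

Final answer: -3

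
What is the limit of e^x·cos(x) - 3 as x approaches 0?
Direct substitution at x = 0 gives -2.

Final answer: -2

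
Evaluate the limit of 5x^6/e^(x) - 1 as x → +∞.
The quotient is an ∞/∞ indeterminate form as x → +∞.
The exponential denominator e^(x) dominates the polynomial numerator (e^x ≫ x^6 as x → ∞), so the quotient → 0.
Adding the constant: 0 - 1 = -1. Limit = -1.

Final answer: -1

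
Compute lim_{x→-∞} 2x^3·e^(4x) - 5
The product is a 0·∞ indeterminate form at x → -∞.
Rewrite the product as 2x^3 / e^(-4x) (an ∞/∞ form) and apply L'Hôpital, or use the standard hierarchy e^(4|x|) ≫ |x^3| as x → -∞.
The indeterminate product → 0, so the limit = -5.

Final answer: -5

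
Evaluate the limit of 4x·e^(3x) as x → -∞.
This is a 0·∞ indeterminate form at x → -∞.
Rewrite the product as 4x / e^(-3x) (an ∞/∞ form) and apply L'Hôpital, or use the standard hierarchy e^(3|x|) ≫ |x| as x → -∞.
The indeterminate product → 0, so the limit = 0.

Final answer: 0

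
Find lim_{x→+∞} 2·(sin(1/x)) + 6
Evaluate the dominant behaviour as x → +∞; each term tends to a finite value or vanishes.
Limit = 6.

Final answer: 6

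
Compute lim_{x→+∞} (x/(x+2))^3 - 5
As x → +∞: x/(x+2) = 1/(1 + 2/x) → 1, and the 3rd power of a limit-1 base also → 1; with the additive constant, 1 - 5 = -4.
Limit = -4.

Final answer: -4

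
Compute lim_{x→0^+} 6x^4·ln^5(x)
This is a 0·∞ indeterminate form at x → 0⁺.
Rewrite the product as 6·ln^5(x) / x^(-4) and apply L'Hôpital, or use the standard hierarchy x^(-4) ≫ |ln x|^5 as x → 0⁺.
The indeterminate product → 0, so the limit = 0.

Final answer: 0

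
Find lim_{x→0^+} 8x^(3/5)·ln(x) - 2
The product is a 0·∞ indeterminate form at x → 0⁺.
Rewrite the product as 8·ln(x) / x^(-3/5) and apply L'Hôpital, or use the standard hierarchy x^(-3/5) ≫ |ln x| as x → 0⁺.
The indeterminate product → 0, so the limit = -2.

Final answer: -2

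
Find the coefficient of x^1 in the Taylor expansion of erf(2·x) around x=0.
Expand to order 1: erf(2·x) = 4·x/√(π) + O(x^2).
The coefficient of x^1 is 4/√(π).

Final answer: 4/√(π)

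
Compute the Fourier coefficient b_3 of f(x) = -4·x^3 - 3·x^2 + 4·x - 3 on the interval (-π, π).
b_3 = (1/π) ∫_{-π}^{π} f(x)·sin(3x) dx.
Evaluate the integral (use parity and integration by parts as needed): b_3 = 40/9 - 8·π^2/3.

Final answer: 40/9 - 8·π^2/3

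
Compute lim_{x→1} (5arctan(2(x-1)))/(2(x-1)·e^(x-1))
Both numerator and denominator → 0 as x → 1; this is a 0/0 indeterminate form.
Expand each to leading order near x = 1: numerator ~ 10·(x - 1), denominator ~ 2·(x - 1).
The limit of the ratio is 5.

Final answer: 5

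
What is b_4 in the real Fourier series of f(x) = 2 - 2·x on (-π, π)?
b_4 = (1/π) ∫_{-π}^{π} f(x)·sin(4x) dx.
Evaluate the integral (use parity and integration by parts as needed): b_4 = 1.

Final answer: 1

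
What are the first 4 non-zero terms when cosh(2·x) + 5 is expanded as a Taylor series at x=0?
4·x^6/45 + 2·x^4/3 + 2·x^2 + 6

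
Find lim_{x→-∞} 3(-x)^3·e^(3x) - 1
The product is a 0·∞ indeterminate form at x → -∞.
Rewrite the product as 3(-x)^3 / e^(-3x) (an ∞/∞ form) and apply L'Hôpital, or use the standard hierarchy e^(3|x|) ≫ |(-x)^3| as x → -∞.
The indeterminate product → 0, so the limit = -1.

Final answer: -1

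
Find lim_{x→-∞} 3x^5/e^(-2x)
This is an ∞/∞ indeterminate form as x → -∞.
Compare growth rates of the dominant terms (exponentials ≫ polynomials ≫ logarithms), or apply L'Hôpital's rule; the quotient → 0.
Limit = 0.

Final answer: 0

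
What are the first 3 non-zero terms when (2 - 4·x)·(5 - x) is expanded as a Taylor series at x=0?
4·x^2 - 22·x + 10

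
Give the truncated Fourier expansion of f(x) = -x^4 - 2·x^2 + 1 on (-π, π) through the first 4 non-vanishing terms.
(-40 + 8·π^2)·cos(x) + (1 - 2·π^2)·cos(2·x) + (8/27 + 8·π^2/9)·cos(3·x) - π^4/5 - 2·π^2/3 + 1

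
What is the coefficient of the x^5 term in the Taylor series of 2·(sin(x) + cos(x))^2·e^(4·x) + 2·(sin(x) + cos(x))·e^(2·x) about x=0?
Expand to order 5: 2·(sin(x) + cos(x))^2·e^(4·x) + 2·(sin(x) + cos(x))·e^(2·x) = 2339·x^5/60 + 219·x^4/4 + 55·x^3 + 39·x^2 + 18·x + 4 + O(x^6).
The coefficient of x^5 is 2339/60.

Final answer: 2339/60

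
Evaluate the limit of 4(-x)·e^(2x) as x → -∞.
This is a 0·∞ indeterminate form at x → -∞.
Rewrite the product as 4(-x) / e^(-2x) (an ∞/∞ form) and apply L'Hôpital, or use the standard hierarchy e^(2|x|) ≫ |(-x)| as x → -∞.
The indeterminate product → 0, so the limit = 0.

Final answer: 0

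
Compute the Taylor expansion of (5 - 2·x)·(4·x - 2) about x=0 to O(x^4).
-8·x^2 + 24·x - 10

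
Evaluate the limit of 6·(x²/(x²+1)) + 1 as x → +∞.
Evaluate the dominant behaviour as x → +∞; each term tends to a finite value or vanishes.
Limit = 7.

Final answer: 7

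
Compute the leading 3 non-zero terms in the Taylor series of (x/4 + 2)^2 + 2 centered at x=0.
x^2/16 + x + 6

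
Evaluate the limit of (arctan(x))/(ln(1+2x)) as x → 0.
Both numerator and denominator → 0 as x → 0; this is a 0/0 indeterminate form.
Expand each to leading order near x = 0: numerator ~ x, denominator ~ 2·x.
The limit of the ratio is 1/2.

Final answer: 1/2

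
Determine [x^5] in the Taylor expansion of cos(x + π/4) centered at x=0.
Expand to order 5: cos(x + π/4) = -√(2)·x^5/240 + √(2)·x^4/48 + √(2)·x^3/12 - √(2)·x^2/4 - √(2)·x/2 + √(2)/2 + O(x^6).
The coefficient of x^5 is -√(2)/240.

Final answer: -√(2)/240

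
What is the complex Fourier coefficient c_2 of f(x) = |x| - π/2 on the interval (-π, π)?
Compute the real Fourier coefficients first: a_2 = 0, b_2 = 0.
Then c_2 = (a_2 − i·b_2)/2 = 0.

Final answer: 0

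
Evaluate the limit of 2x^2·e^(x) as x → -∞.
This is a 0·∞ indeterminate form at x → -∞.
Rewrite the product as 2x^2 / e^(-x) (an ∞/∞ form) and apply L'Hôpital, or use the standard hierarchy e^(|x|) ≫ |x^2| as x → -∞.
The indeterminate product → 0, so the limit = 0.

Final answer: 0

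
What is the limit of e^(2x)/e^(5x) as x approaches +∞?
This is an ∞/∞ indeterminate form as x → +∞.
Rewrite e^(2x)/e^(5x) = e^((2−5)x) = e^(-3x); the exponent coefficient is -3 < 0 so e^(-3x) → 0.
Limit = 0.

Final answer: 0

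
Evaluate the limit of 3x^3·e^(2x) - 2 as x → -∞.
The product is a 0·∞ indeterminate form at x → -∞.
Rewrite the product as 3x^3 / e^(-2x) (an ∞/∞ form) and apply L'Hôpital, or use the standard hierarchy e^(2|x|) ≫ |x^3| as x → -∞.
The indeterminate product → 0, so the limit = -2.

Final answer: -2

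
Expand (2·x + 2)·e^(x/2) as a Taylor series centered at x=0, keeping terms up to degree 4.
3·x^4/64 + 7·x^3/24 + 5·x^2/4 + 3·x + 2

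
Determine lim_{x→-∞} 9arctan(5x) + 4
Evaluate the dominant behaviour as x → -∞; each term tends to a finite value or vanishes.
Limit = 4 - 9·π/2.

Final answer: 4 - 9·π/2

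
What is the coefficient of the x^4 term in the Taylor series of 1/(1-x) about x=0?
Expand to order 4: 1/(1-x) = x^4 + x^3 + x^2 + x + 1 + O(x^5).
The coefficient of x^4 is 1.

Final answer: 1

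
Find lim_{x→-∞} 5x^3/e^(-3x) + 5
The quotient is an ∞/∞ indeterminate form as x → -∞.
Compare growth rates of the dominant terms (exponentials ≫ polynomials ≫ logarithms), or apply L'Hôpital's rule; the quotient → 0.
Adding the constant: 0 + 5 = 5. Limit = 5.

Final answer: 5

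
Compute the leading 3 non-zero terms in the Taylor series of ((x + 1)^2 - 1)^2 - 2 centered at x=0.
4·x^3 + 4·x^2 - 2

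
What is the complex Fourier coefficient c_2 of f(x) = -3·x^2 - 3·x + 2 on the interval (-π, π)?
Compute the real Fourier coefficients first: a_2 = -3, b_2 = 3.
Then c_2 = (a_2 − i·b_2)/2 = -3/2 - 3·i/2.

Final answer: -3/2 - 3·i/2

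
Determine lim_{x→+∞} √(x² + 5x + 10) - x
As x → +∞: multiply by the conjugate to get (5x+10)/(√(x²+5x+10)+x); the denominator ~ 2x, so the limit is 5/2.
Limit = 5/2.

Final answer: 5/2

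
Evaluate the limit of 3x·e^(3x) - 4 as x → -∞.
The product is a 0·∞ indeterminate form at x → -∞.
Rewrite the product as 3x / e^(-3x) (an ∞/∞ form) and apply L'Hôpital, or use the standard hierarchy e^(3|x|) ≫ |x| as x → -∞.
The indeterminate product → 0, so the limit = -4.

Final answer: -4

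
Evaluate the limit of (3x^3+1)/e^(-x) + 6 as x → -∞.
The quotient is an ∞/∞ indeterminate form as x → -∞.
Compare growth rates of the dominant terms (exponentials ≫ polynomials ≫ logarithms), or apply L'Hôpital's rule; the quotient → 0.
Adding the constant: 0 + 6 = 6. Limit = 6.

Final answer: 6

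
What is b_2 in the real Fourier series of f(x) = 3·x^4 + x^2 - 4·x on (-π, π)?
b_2 = (1/π) ∫_{-π}^{π} f(x)·sin(2x) dx.
Evaluate the integral (use parity and integration by parts as needed): b_2 = 4.

Final answer: 4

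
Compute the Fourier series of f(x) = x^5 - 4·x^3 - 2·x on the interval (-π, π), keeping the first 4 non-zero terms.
(-48·π^2 + 2·π^4 + 284)·sin(x) + (-π^4 - 23/2 + 9·π^2)·sin(2·x) + (-112·π^2/27 + 116/81 + 2·π^4/3)·sin(3·x) + (-π^4/2 + 1/64 + 21·π^2/8)·sin(4·x)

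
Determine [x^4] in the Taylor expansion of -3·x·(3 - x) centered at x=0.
Expand to order 4: -3·x·(3 - x) = 3·x^2 - 9·x + O(x^5).
The coefficient of x^4 is 0.

Final answer: 0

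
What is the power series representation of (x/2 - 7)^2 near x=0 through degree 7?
x^2/4 - 7·x + 49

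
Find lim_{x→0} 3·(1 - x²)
Direct substitution at x = 0 gives 3.

Final answer: 3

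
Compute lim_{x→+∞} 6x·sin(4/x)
As x → +∞: let u = 4/x → 0⁺; then 6·x·sin(4/x) = 6·4·sin(u)/u → 6·4·1 = 24.
Limit = 24.

Final answer: 24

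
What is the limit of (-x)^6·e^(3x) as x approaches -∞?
This is a 0·∞ indeterminate form at x → -∞.
Rewrite the product as (-x)^6 / e^(-3x) (an ∞/∞ form) and apply L'Hôpital, or use the standard hierarchy e^(3|x|) ≫ |(-x)^6| as x → -∞.
The indeterminate product → 0, so the limit = 0.

Final answer: 0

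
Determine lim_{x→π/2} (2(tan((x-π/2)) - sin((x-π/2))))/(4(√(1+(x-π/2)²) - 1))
Both numerator and denominator → 0 as x → π/2; this is a 0/0 indeterminate form.
Expand each to leading order near x = π/2: numerator ~ (x - π/2)^3, denominator ~ 2·(x - π/2)^2.
The limit of the ratio is 0.

Final answer: 0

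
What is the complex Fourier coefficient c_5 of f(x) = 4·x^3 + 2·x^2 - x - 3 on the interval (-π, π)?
Compute the real Fourier coefficients first: a_5 = -8/25, b_5 = -98/125 + 8·π^2/5.
Then c_5 = (a_5 − i·b_5)/2 = -4/25 - 4·i·π^2/5 + 49·i/125.

Final answer: -4/25 - 4·i·π^2/5 + 49·i/125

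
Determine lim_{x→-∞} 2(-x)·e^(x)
This is a 0·∞ indeterminate form at x → -∞.
Rewrite the product as 2(-x) / e^(-x) (an ∞/∞ form) and apply L'Hôpital, or use the standard hierarchy e^(|x|) ≫ |(-x)| as x → -∞.
The indeterminate product → 0, so the limit = 0.

Final answer: 0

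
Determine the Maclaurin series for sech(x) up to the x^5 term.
5·x^4/24 - x^2/2 + 1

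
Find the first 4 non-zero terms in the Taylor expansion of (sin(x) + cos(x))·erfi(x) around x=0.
x^4/(3·√(π)) - x^3/(3·√(π)) + 2·x^2/√(π) + 2·x/√(π)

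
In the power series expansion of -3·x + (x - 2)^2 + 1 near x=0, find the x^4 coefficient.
Expand to order 4: -3·x + (x - 2)^2 + 1 = x^2 - 7·x + 5 + O(x^5).
The coefficient of x^4 is 0.

Final answer: 0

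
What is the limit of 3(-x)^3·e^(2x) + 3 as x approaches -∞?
The product is a 0·∞ indeterminate form at x → -∞.
Rewrite the product as 3(-x)^3 / e^(-2x) (an ∞/∞ form) and apply L'Hôpital, or use the standard hierarchy e^(2|x|) ≫ |(-x)^3| as x → -∞.
The indeterminate product → 0, so the limit = 3.

Final answer: 3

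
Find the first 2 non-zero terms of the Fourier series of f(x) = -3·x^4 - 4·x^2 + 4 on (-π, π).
(-128 + 24·π^2)·cos(x) - 3·π^4/5 - 4·π^2/3 + 4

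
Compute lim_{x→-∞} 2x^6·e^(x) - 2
The product is a 0·∞ indeterminate form at x → -∞.
Rewrite the product as 2x^6 / e^(-x) (an ∞/∞ form) and apply L'Hôpital, or use the standard hierarchy e^(|x|) ≫ |x^6| as x → -∞.
The indeterminate product → 0, so the limit = -2.

Final answer: -2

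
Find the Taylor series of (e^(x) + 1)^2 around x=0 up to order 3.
5·x^3/3 + 3·x^2 + 4·x + 4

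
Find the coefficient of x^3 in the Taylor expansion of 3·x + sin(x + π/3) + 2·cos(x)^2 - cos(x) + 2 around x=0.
Expand to order 3: 3·x + sin(x + π/3) + 2·cos(x)^2 - cos(x) + 2 = -x^3/12 + x^2·(-3/2 - √(3)/4) + 7·x/2 + √(3)/2 + 3 + O(x^4).
The coefficient of x^3 is -1/12.

Final answer: -1/12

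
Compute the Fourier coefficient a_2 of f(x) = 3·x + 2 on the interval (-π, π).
a_2 = (1/π) ∫_{-π}^{π} f(x)·cos(2x) dx.
Evaluate the integral (use parity and integration by parts as needed): a_2 = 0.

Final answer: 0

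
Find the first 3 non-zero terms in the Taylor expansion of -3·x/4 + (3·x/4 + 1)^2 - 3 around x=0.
9·x^2/16 + 3·x/4 - 2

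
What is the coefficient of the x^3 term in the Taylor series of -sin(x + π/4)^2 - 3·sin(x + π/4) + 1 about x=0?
Expand to order 3: -sin(x + π/4)^2 - 3·sin(x + π/4) + 1 = x^3·(√(2)/4 + 2/3) + 3·√(2)·x^2/4 + x·(-3·√(2)/2 - 1) - 3·√(2)/2 + 1/2 + O(x^4).
The coefficient of x^3 is √(2)/4 + 2/3.

Final answer: √(2)/4 + 2/3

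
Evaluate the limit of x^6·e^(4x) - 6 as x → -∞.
The product is a 0·∞ indeterminate form at x → -∞.
Rewrite the product as x^6 / e^(-4x) (an ∞/∞ form) and apply L'Hôpital, or use the standard hierarchy e^(4|x|) ≫ |x^6| as x → -∞.
The indeterminate product → 0, so the limit = -6.

Final answer: -6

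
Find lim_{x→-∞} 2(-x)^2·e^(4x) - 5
The product is a 0·∞ indeterminate form at x → -∞.
Rewrite the product as 2(-x)^2 / e^(-4x) (an ∞/∞ form) and apply L'Hôpital, or use the standard hierarchy e^(4|x|) ≫ |(-x)^2| as x → -∞.
The indeterminate product → 0, so the limit = -5.

Final answer: -5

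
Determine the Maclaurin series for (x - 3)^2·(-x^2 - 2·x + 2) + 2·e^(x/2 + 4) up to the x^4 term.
x^4·(-1 + e^(4)/192) + x^3·(e^(4)/24 + 4) + x^2·(5 + e^(4)/4) + x·(-30 + e^(4)) + 18 + 2·e^(4)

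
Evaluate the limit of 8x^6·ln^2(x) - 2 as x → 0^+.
The product is a 0·∞ indeterminate form at x → 0⁺.
Rewrite the product as 8·ln^2(x) / x^(-6) and apply L'Hôpital, or use the standard hierarchy x^(-6) ≫ |ln x|^2 as x → 0⁺.
The indeterminate product → 0, so the limit = -2.

Final answer: -2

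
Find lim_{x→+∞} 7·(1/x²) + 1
Evaluate the dominant behaviour as x → +∞; each term tends to a finite value or vanishes.
Limit = 1.

Final answer: 1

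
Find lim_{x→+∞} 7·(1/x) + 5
Evaluate the dominant behaviour as x → +∞; each term tends to a finite value or vanishes.
Limit = 5.

Final answer: 5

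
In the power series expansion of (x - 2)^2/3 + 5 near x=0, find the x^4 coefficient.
Expand to order 4: (x - 2)^2/3 + 5 = x^2/3 - 4·x/3 + 19/3 + O(x^5).
The coefficient of x^4 is 0.

Final answer: 0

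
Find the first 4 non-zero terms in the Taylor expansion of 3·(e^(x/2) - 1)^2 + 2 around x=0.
7·x^4/64 + 3·x^3/8 + 3·x^2/4 + 2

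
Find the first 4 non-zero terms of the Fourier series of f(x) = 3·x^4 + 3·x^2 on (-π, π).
(132 - 24·π^2)·cos(x) + (-6 + 6·π^2)·cos(2·x) + (4/9 - 8·π^2/3)·cos(3·x) + π^2 + 3·π^4/5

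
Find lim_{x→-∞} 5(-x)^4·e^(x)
This is a 0·∞ indeterminate form at x → -∞.
Rewrite the product as 5(-x)^4 / e^(-x) (an ∞/∞ form) and apply L'Hôpital, or use the standard hierarchy e^(|x|) ≫ |(-x)^4| as x → -∞.
The indeterminate product → 0, so the limit = 0.

Final answer: 0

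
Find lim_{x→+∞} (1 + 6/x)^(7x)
As x → +∞: write (1 + 6/x)^(7x) = ((1 + 6/x)^x)^7 → (e^6)^7 = e^42.
Limit = e^(42).

Final answer: e^(42)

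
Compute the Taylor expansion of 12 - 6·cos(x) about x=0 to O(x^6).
-x^4/4 + 3·x^2 + 6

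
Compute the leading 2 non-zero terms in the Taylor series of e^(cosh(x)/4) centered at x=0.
x^2·e^(1/4)/8 + e^(1/4)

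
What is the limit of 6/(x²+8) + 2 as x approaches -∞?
Evaluate the dominant behaviour as x → -∞; each term tends to a finite value or vanishes.
Limit = 2.

Final answer: 2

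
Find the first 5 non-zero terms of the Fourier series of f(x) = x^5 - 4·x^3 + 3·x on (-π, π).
(-48·π^2 + 2·π^4 + 294)·sin(x) + (-π^4 - 33/2 + 9·π^2)·sin(2·x) + (-112·π^2/27 + 386/81 + 2·π^4/3)·sin(3·x) + (-π^4/2 - 159/64 + 21·π^2/8)·sin(4·x) + (-48·π^2/25 + 1038/625 + 2·π^4/5)·sin(5·x)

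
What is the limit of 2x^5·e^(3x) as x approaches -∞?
This is a 0·∞ indeterminate form at x → -∞.
Rewrite the product as 2x^5 / e^(-3x) (an ∞/∞ form) and apply L'Hôpital, or use the standard hierarchy e^(3|x|) ≫ |x^5| as x → -∞.
The indeterminate product → 0, so the limit = 0.

Final answer: 0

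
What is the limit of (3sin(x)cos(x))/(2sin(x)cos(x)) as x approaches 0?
Both numerator and denominator → 0 as x → 0; this is a 0/0 indeterminate form.
Expand each to leading order near x = 0: numerator ~ 3·x, denominator ~ 2·x.
The limit of the ratio is 3/2.

Final answer: 3/2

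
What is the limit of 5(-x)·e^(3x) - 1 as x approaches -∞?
The product is a 0·∞ indeterminate form at x → -∞.
Rewrite the product as 5(-x) / e^(-3x) (an ∞/∞ form) and apply L'Hôpital, or use the standard hierarchy e^(3|x|) ≫ |(-x)| as x → -∞.
The indeterminate product → 0, so the limit = -1.

Final answer: -1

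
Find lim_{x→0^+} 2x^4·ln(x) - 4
The product is a 0·∞ indeterminate form at x → 0⁺.
Rewrite the product as 2·ln(x) / x^(-4) and apply L'Hôpital, or use the standard hierarchy x^(-4) ≫ |ln x| as x → 0⁺.
The indeterminate product → 0, so the limit = -4.

Final answer: -4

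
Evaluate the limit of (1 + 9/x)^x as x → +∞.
As x → +∞: this is the defining limit (1 + 9/x)^x → e^9.
Limit = e^(9).

Final answer: e^(9)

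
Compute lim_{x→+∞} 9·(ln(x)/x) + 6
Evaluate the dominant behaviour as x → +∞; each term tends to a finite value or vanishes.
Limit = 6.

Final answer: 6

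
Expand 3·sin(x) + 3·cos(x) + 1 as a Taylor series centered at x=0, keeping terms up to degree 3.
-x^3/2 - 3·x^2/2 + 3·x + 4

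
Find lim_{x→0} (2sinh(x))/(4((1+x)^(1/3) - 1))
Both numerator and denominator → 0 as x → 0; this is a 0/0 indeterminate form.
Expand each to leading order near x = 0: numerator ~ 2·x, denominator ~ 4·x/3.
The limit of the ratio is 3/2.

Final answer: 3/2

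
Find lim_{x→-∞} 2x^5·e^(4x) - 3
The product is a 0·∞ indeterminate form at x → -∞.
Rewrite the product as 2x^5 / e^(-4x) (an ∞/∞ form) and apply L'Hôpital, or use the standard hierarchy e^(4|x|) ≫ |x^5| as x → -∞.
The indeterminate product → 0, so the limit = -3.

Final answer: -3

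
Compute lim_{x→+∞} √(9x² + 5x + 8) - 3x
As x → +∞: multiply by the conjugate to get (5x+8)/(√(9x²+5x+8)+3x); the denominator ~ 6x, so the limit is 5/6.
Limit = 5/6.

Final answer: 5/6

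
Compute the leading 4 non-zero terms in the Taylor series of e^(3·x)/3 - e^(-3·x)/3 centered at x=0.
81·x^7/280 + 27·x^5/20 + 3·x^3 + 2·x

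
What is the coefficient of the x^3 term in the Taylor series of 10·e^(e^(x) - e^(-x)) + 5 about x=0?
Expand to order 3: 10·e^(e^(x) - e^(-x)) + 5 = 50·x^3/3 + 20·x^2 + 20·x + 15 + O(x^4).
The coefficient of x^3 is 50/3.

Final answer: 50/3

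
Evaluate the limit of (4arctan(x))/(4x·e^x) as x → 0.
Both numerator and denominator → 0 as x → 0; this is a 0/0 indeterminate form.
Expand each to leading order near x = 0: numerator ~ 4·x, denominator ~ 4·x.
The limit of the ratio is 1.

Final answer: 1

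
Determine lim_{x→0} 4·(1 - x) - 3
Direct substitution at x = 0 gives 1.

Final answer: 1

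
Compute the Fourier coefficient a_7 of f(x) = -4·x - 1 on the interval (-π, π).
a_7 = (1/π) ∫_{-π}^{π} f(x)·cos(7x) dx.
Evaluate the integral (use parity and integration by parts as needed): a_7 = 0.

Final answer: 0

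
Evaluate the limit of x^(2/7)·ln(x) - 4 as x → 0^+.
The product is a 0·∞ indeterminate form at x → 0⁺.
Rewrite the product as ln(x) / x^(-2/7) and apply L'Hôpital, or use the standard hierarchy x^(-2/7) ≫ |ln x| as x → 0⁺.
The indeterminate product → 0, so the limit = -4.

Final answer: -4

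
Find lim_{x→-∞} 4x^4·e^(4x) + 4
The product is a 0·∞ indeterminate form at x → -∞.
Rewrite the product as 4x^4 / e^(-4x) (an ∞/∞ form) and apply L'Hôpital, or use the standard hierarchy e^(4|x|) ≫ |x^4| as x → -∞.
The indeterminate product → 0, so the limit = 4.

Final answer: 4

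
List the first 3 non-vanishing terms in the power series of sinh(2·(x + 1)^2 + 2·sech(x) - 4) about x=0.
32·x^3/3 + x^2 + 4·x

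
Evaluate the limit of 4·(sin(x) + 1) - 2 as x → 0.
Direct substitution at x = 0 gives 2.

Final answer: 2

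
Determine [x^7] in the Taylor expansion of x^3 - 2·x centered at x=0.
Expand to order 7: x^3 - 2·x = x^3 - 2·x + O(x^8).
The coefficient of x^7 is 0.

Final answer: 0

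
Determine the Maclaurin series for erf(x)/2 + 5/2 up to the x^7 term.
-x^7/(42·√(π)) + x^5/(10·√(π)) - x^3/(3·√(π)) + x/√(π) + 5/2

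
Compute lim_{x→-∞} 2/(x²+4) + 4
Evaluate the dominant behaviour as x → -∞; each term tends to a finite value or vanishes.
Limit = 4.

Final answer: 4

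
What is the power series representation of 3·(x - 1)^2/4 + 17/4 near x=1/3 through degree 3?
55/12 - (x - 1/3) + 3·(x - 1/3)^2/4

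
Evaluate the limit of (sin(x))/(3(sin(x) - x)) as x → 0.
Both numerator and denominator → 0 as x → 0; this is a 0/0 indeterminate form.
Expand each to leading order near x = 0: numerator ~ x, denominator ~ -x^3/2.
The limit of the ratio is -∞.

Final answer: -∞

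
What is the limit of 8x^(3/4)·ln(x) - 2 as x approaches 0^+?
The product is a 0·∞ indeterminate form at x → 0⁺.
Rewrite the product as 8·ln(x) / x^(-3/4) and apply L'Hôpital, or use the standard hierarchy x^(-3/4) ≫ |ln x| as x → 0⁺.
The indeterminate product → 0, so the limit = -2.

Final answer: -2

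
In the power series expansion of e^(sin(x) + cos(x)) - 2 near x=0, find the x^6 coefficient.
Expand to order 6: e^(sin(x) + cos(x)) - 2 = 71·e·x^6/720 + e·x^5/10 - 5·e·x^4/24 - e·x^3/2 + e·x - 2 + e + O(x^7).
The coefficient of x^6 is 71·e/720.

Final answer: 71·e/720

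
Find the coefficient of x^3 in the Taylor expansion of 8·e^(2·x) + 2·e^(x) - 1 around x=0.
Expand to order 3: 8·e^(2·x) + 2·e^(x) - 1 = 11·x^3 + 17·x^2 + 18·x + 9 + O(x^4).
The coefficient of x^3 is 11.

Final answer: 11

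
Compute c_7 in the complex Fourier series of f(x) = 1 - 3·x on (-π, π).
Compute the real Fourier coefficients first: a_7 = 0, b_7 = -6/7.
Then c_7 = (a_7 − i·b_7)/2 = 3·i/7.

Final answer: 3·i/7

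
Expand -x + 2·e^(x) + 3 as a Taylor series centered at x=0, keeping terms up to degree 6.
x^6/360 + x^5/60 + x^4/12 + x^3/3 + x^2 + x + 5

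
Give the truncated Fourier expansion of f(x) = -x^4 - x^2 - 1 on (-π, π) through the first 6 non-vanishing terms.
(-44 + 8·π^2)·cos(x) + (2 - 2·π^2)·cos(2·x) + (-4/27 + 8·π^2/9)·cos(3·x) + (-π^2/2 - 1/16)·cos(4·x) + (52/625 + 8·π^2/25)·cos(5·x) - π^4/5 - π^2/3 - 1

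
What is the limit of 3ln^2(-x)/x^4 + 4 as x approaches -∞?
The quotient is an ∞/∞ indeterminate form as x → -∞.
Compare growth rates of the dominant terms (exponentials ≫ polynomials ≫ logarithms), or apply L'Hôpital's rule; the quotient → 0.
Adding the constant: 0 + 4 = 4. Limit = 4.

Final answer: 4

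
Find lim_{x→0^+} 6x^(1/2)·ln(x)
This is a 0·∞ indeterminate form at x → 0⁺.
Rewrite the product as 6·ln(x) / x^(-1/2) and apply L'Hôpital, or use the standard hierarchy x^(-1/2) ≫ |ln x| as x → 0⁺.
The indeterminate product → 0, so the limit = 0.

Final answer: 0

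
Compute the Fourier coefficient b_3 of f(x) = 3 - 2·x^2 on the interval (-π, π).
b_3 = (1/π) ∫_{-π}^{π} f(x)·sin(3x) dx.
Evaluate the integral (use parity and integration by parts as needed): b_3 = 0.

Final answer: 0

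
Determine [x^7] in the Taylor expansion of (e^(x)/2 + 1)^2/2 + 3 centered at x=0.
Expand to order 7: (e^(x)/2 + 1)^2/2 + 3 = 11·x^7/3360 + 17·x^6/1440 + 3·x^5/80 + 5·x^4/48 + x^3/4 + x^2/2 + 3·x/4 + 33/8 + O(x^8).
The coefficient of x^7 is 11/3360.

Final answer: 11/3360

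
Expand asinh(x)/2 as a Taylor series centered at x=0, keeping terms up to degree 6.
3·x^5/80 - x^3/12 + x/2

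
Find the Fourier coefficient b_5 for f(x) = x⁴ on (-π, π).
b_5 = (1/π) ∫_{-π}^{π} f(x)·sin(5x) dx.
Evaluate the integral (use parity and integration by parts as needed): b_5 = 0.

Final answer: 0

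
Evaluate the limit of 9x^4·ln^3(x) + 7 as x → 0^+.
The product is a 0·∞ indeterminate form at x → 0⁺.
Rewrite the product as 9·ln^3(x) / x^(-4) and apply L'Hôpital, or use the standard hierarchy x^(-4) ≫ |ln x|^3 as x → 0⁺.
The indeterminate product → 0, so the limit = 7.

Final answer: 7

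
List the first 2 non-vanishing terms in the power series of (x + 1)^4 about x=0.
4·x + 1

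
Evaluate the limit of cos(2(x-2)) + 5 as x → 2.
Direct substitution at x = 2 gives 6.

Final answer: 6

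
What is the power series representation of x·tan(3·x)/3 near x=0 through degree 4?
3·x^4 + x^2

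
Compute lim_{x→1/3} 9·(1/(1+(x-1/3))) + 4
Direct substitution at x = 1/3 gives 13.

Final answer: 13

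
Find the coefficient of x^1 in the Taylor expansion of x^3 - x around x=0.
Expand to order 1: x^3 - x = -x + O(x^2).
The coefficient of x^1 is -1.

Final answer: -1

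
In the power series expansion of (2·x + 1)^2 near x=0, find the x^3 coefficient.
Expand to order 3: (2·x + 1)^2 = 4·x^2 + 4·x + 1 + O(x^4).
The coefficient of x^3 is 0.

Final answer: 0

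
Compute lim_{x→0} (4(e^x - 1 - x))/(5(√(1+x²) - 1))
Both numerator and denominator → 0 as x → 0; this is a 0/0 indeterminate form.
Expand each to leading order near x = 0: numerator ~ 2·x^2, denominator ~ 5·x^2/2.
The limit of the ratio is 4/5.

Final answer: 4/5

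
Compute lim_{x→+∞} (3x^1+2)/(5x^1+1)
This is an ∞/∞ indeterminate form as x → +∞.
Divide numerator and denominator by x and let the lower-order terms vanish; the leading terms give 3/5.
Limit = 3/5.

Final answer: 3/5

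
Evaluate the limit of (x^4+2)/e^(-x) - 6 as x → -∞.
The quotient is an ∞/∞ indeterminate form as x → -∞.
Compare growth rates of the dominant terms (exponentials ≫ polynomials ≫ logarithms), or apply L'Hôpital's rule; the quotient → 0.
Adding the constant: 0 - 6 = -6. Limit = -6.

Final answer: -6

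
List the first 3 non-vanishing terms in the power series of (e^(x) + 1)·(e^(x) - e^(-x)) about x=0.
5·x^3/3 + 2·x^2 + 4·x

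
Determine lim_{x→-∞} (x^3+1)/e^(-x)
This is an ∞/∞ indeterminate form as x → -∞.
Compare growth rates of the dominant terms (exponentials ≫ polynomials ≫ logarithms), or apply L'Hôpital's rule; the quotient → 0.
Limit = 0.

Final answer: 0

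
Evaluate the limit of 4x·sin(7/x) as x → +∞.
As x → +∞: let u = 7/x → 0⁺; then 4·x·sin(7/x) = 4·7·sin(u)/u → 4·7·1 = 28.
Limit = 28.

Final answer: 28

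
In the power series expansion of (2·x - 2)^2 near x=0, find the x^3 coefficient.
Expand to order 3: (2·x - 2)^2 = 4·x^2 - 8·x + 4 + O(x^4).
The coefficient of x^3 is 0.

Final answer: 0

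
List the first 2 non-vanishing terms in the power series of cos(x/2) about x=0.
1 - x^2/8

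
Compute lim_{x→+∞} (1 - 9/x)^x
As x → +∞: this is the defining limit (1 - 9/x)^x → e^(-9).
Limit = e^(-9).

Final answer: e^(-9)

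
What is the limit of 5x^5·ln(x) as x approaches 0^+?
This is a 0·∞ indeterminate form at x → 0⁺.
Rewrite the product as 5·ln(x) / x^(-5) and apply L'Hôpital, or use the standard hierarchy x^(-5) ≫ |ln x| as x → 0⁺.
The indeterminate product → 0, so the limit = 0.

Final answer: 0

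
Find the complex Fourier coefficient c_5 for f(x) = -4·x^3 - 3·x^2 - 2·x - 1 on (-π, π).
Compute the real Fourier coefficients first: a_5 = 12/25, b_5 = -8·π^2/5 - 52/125.
Then c_5 = (a_5 − i·b_5)/2 = 6/25 + 26·i/125 + 4·i·π^2/5.

Final answer: 6/25 + 26·i/125 + 4·i·π^2/5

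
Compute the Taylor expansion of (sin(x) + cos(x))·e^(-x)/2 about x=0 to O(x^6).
-x^4/12 + x^3/3 - x^2/2 + 1/2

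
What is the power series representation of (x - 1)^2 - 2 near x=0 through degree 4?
x^2 - 2·x - 1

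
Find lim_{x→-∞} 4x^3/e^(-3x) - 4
The quotient is an ∞/∞ indeterminate form as x → -∞.
Compare growth rates of the dominant terms (exponentials ≫ polynomials ≫ logarithms), or apply L'Hôpital's rule; the quotient → 0.
Adding the constant: 0 - 4 = -4. Limit = -4.

Final answer: -4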